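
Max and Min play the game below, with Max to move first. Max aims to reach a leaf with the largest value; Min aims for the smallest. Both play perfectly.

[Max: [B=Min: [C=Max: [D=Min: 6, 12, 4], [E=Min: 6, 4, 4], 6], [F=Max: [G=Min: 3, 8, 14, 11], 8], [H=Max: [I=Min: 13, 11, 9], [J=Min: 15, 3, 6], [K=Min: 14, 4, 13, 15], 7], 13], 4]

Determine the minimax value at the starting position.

D (Min): min(6, 12, 4) = 4
E (Min): min(6, 4, 4) = 4
C (Max): max(4, 4, 6) = 6
G (Min): min(3, 8, 14, 11) = 3
F (Max): max(3, 8) = 8
I (Min): min(13, 11, 9) = 9
J (Min): min(15, 3, 6) = 3
K (Min): min(14, 4, 13, 15) = 4
H (Max): max(9, 3, 4, 7) = 9
B (Min): min(6, 8, 9, 13) = 6
Root (Max): max(6, 4) = 6

6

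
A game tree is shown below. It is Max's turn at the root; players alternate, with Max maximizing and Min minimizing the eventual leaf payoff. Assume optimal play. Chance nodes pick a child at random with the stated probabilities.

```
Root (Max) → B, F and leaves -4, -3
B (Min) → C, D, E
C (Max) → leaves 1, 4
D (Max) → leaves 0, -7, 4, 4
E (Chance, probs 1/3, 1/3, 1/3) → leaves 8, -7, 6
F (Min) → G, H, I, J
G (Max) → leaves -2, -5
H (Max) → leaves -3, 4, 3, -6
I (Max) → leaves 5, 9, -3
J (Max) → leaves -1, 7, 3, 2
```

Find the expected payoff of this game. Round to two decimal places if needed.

C (Max): max(1, 4) = 4
D (Max): max(0, -7, 4, 4) = 4
E (Chance): 1/3·8 + 1/3·-7 + 1/3·6 = 2.33
B (Min): min(4, 4, 2.33) = 2.33
G (Max): max(-2, -5) = -2
H (Max): max(-3, 4, 3, -6) = 4
I (Max): max(5, 9, -3) = 9
J (Max): max(-1, 7, 3, 2) = 7
F (Min): min(-2, 4, 9, 7) = -2
Root (Max): max(2.33, -2, -4, -3) = 2.33

2.33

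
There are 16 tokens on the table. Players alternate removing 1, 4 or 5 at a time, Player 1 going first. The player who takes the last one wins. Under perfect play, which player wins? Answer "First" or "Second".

i:   0  1  2  3  4  5  6  7  8  9 10 11 12 13 14 15 16
     L  W  L  W  W  W  W  W  L  W  L  W  W  W  W  W  L
Position 16 is L, so the second player wins.

Second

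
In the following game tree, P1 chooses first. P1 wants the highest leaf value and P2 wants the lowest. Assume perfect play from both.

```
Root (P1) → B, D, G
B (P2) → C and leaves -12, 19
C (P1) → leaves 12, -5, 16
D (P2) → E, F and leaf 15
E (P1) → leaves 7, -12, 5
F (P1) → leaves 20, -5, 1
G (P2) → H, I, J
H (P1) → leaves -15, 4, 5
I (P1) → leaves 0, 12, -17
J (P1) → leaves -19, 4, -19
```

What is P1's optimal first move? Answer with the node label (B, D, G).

C (P1): max(12, -5, 16) = 16
B (P2): min(16, -12, 19) = -12
E (P1): max(7, -12, 5) = 7
F (P1): max(20, -5, 1) = 20
D (P2): min(7, 20, 15) = 7
H (P1): max(-15, 4, 5) = 5
I (P1): max(0, 12, -17) = 12
J (P1): max(-19, 4, -19) = 4
G (P2): min(5, 12, 4) = 4
Root (P1): max(-12, 7, 4) = 7
P1 picks the child with the highest value: D (value 7).

D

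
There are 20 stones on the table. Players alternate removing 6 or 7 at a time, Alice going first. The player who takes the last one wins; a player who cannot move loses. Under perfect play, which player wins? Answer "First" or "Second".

Positions where the player to move wins (W) vs loses (L):
i:   0  1  2  3  4  5  6  7  8  9 10 11 12 13 14 15 16 17 18 19 20
     L  L  L  L  L  L  W  W  W  W  W  W  W  L  L  L  L  L  L  W  W
Position 20 is W, so the first player wins.

First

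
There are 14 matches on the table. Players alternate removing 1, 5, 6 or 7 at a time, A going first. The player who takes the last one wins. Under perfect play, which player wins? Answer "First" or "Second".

i:   0  1  2  3  4  5  6  7  8  9 10 11 12 13 14
     L  W  L  W  L  W  W  W  W  W  W  W  L  W  L
Position 14 is L, so the second player wins.

Second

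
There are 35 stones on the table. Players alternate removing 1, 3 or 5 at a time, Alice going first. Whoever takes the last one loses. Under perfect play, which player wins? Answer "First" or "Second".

Second

Compute winning (W) and losing (L) positions by backward induction:
i:   0  1  2  3  4  5  6  7  8  9 10 11 12 13 14 15 16 17 18 19 20 21 22 23 24 25 26 27 28 29 30 31 32 33 34 35
     W  L  W  L  W  L  W  L  W  L  W  L  W  L  W  L  W  L  W  L  W  L  W  L  W  L  W  L  W  L  W  L  W  L  W  L
Position 35 is L, so the second player wins.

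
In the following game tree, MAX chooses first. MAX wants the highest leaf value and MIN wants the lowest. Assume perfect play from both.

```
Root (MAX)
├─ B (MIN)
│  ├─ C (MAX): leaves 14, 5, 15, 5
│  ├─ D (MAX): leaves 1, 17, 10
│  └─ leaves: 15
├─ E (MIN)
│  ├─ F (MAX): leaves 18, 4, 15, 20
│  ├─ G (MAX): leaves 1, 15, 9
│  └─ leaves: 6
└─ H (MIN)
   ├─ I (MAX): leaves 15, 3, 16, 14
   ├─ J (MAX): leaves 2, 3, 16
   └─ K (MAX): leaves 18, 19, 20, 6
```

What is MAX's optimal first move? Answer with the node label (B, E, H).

H

C (MAX): max(14, 5, 15, 5) = 15
D (MAX): max(1, 17, 10) = 17
B (MIN): min(15, 17, 15) = 15
F (MAX): max(18, 4, 15, 20) = 20
G (MAX): max(1, 15, 9) = 15
E (MIN): min(20, 15, 6) = 6
I (MAX): max(15, 3, 16, 14) = 16
J (MAX): max(2, 3, 16) = 16
K (MAX): max(18, 19, 20, 6) = 20
H (MIN): min(16, 16, 20) = 16
Root (MAX): max(15, 6, 16) = 16
MAX picks the child with the highest value: H (value 16).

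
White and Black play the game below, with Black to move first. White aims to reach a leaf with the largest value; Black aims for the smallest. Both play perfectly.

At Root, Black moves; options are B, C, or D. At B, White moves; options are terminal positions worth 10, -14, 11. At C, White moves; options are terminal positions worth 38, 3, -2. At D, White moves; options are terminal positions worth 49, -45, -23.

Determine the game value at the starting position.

B (White): max(10, -14, 11) = 11
C (White): max(38, 3, -2) = 38
D (White): max(49, -45, -23) = 49
Root (Black): min(11, 38, 49) = 11

11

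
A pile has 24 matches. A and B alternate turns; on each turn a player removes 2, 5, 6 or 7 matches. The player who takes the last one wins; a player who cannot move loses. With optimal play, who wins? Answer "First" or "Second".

Second

i:   0  1  2  3  4  5  6  7  8  9 10 11 12 13 14 15 16 17 18 19 20 21 22 23 24
     L  L  W  W  L  W  W  W  W  W  W  W  L  L  W  W  L  W  W  W  W  W  W  W  L
Position 24 is L, so the second player wins.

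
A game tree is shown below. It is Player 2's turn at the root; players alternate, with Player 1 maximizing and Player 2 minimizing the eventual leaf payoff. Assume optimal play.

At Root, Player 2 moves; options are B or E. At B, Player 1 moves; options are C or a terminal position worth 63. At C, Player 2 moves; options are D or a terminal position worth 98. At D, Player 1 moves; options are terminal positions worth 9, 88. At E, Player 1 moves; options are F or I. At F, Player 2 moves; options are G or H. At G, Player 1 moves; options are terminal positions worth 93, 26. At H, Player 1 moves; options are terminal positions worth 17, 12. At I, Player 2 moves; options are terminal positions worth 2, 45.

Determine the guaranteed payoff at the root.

D (Player 1): max(9, 88) = 88
C (Player 2): min(88, 98) = 88
B (Player 1): max(88, 63) = 88
G (Player 1): max(93, 26) = 93
H (Player 1): max(17, 12) = 17
F (Player 2): min(93, 17) = 17
I (Player 2): min(2, 45) = 2
E (Player 1): max(17, 2) = 17
Root (Player 2): min(88, 17) = 17

17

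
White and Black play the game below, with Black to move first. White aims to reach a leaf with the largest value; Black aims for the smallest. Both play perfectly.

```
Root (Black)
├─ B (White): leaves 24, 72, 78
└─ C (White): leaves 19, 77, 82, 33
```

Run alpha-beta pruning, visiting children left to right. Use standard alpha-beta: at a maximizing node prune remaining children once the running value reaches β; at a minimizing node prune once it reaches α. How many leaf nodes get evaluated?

6

B [α=-∞,β=+∞]: v=78
C [α=-∞,β=78]: v=82 after child 3 ≥ β → β-cutoff, skip 1
Root [α=-∞,β=+∞]: v=78
Leaves evaluated: 6 of 7.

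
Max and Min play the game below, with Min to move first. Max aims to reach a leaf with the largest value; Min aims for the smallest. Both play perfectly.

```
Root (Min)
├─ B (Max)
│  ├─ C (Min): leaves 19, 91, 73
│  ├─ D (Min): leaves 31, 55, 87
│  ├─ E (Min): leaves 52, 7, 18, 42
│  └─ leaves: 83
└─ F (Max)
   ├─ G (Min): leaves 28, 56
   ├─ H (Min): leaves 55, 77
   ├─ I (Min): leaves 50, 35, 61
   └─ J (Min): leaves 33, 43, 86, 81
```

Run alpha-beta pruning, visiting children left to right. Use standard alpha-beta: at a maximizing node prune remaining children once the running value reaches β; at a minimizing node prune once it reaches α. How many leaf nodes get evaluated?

15

C [α=-∞,β=+∞]: v=19
D [α=19,β=+∞]: v=31
E [α=31,β=+∞]: v=7 after child 2 ≤ α → α-cutoff, skip 2
B [α=-∞,β=+∞]: v=83
G [α=-∞,β=83]: v=28
H [α=28,β=83]: v=55
I [α=55,β=83]: v=50 after child 1 ≤ α → α-cutoff, skip 2
J [α=55,β=83]: v=33 after child 1 ≤ α → α-cutoff, skip 3
F [α=-∞,β=83]: v=55
Root [α=-∞,β=+∞]: v=55
Leaves evaluated: 15 of 22.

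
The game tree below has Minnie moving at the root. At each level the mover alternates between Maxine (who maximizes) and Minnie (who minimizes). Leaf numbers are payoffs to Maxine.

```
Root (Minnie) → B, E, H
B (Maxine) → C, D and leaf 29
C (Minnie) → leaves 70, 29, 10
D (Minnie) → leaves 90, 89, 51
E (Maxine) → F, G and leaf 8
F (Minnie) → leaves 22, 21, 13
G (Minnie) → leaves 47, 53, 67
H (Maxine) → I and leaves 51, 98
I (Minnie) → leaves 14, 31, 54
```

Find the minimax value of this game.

47

C (Minnie): min(70, 29, 10) = 10
D (Minnie): min(90, 89, 51) = 51
B (Maxine): max(10, 51, 29) = 51
F (Minnie): min(22, 21, 13) = 13
G (Minnie): min(47, 53, 67) = 47
E (Maxine): max(13, 47, 8) = 47
I (Minnie): min(14, 31, 54) = 14
H (Maxine): max(14, 51, 98) = 98
Root (Minnie): min(51, 47, 98) = 47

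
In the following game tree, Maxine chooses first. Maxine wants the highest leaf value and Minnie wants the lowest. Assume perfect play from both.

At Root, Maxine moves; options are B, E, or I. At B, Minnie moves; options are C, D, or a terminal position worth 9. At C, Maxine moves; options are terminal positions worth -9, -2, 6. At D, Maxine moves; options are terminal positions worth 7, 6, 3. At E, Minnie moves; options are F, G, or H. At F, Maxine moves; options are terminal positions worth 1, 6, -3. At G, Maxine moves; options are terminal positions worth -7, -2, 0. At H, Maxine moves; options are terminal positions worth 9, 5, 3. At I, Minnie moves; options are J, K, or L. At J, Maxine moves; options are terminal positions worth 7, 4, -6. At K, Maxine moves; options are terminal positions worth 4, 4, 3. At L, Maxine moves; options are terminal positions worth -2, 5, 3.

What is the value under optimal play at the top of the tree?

6

C (Maxine): max(-9, -2, 6) = 6
D (Maxine): max(7, 6, 3) = 7
B (Minnie): min(6, 7, 9) = 6
F (Maxine): max(1, 6, -3) = 6
G (Maxine): max(-7, -2, 0) = 0
H (Maxine): max(9, 5, 3) = 9
E (Minnie): min(6, 0, 9) = 0
J (Maxine): max(7, 4, -6) = 7
K (Maxine): max(4, 4, 3) = 4
L (Maxine): max(-2, 5, 3) = 5
I (Minnie): min(7, 4, 5) = 4
Root (Maxine): max(6, 0, 4) = 6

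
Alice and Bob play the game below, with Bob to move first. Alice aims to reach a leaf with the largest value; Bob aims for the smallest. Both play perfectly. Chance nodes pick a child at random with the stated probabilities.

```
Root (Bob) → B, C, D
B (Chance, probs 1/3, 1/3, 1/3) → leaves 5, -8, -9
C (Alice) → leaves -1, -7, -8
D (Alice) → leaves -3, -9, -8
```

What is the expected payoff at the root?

B (Chance): 1/3·5 + 1/3·-8 + 1/3·-9 = -4
C (Alice): max(-1, -7, -8) = -1
D (Alice): max(-3, -9, -8) = -3
Root (Bob): min(-4, -1, -3) = -4

-4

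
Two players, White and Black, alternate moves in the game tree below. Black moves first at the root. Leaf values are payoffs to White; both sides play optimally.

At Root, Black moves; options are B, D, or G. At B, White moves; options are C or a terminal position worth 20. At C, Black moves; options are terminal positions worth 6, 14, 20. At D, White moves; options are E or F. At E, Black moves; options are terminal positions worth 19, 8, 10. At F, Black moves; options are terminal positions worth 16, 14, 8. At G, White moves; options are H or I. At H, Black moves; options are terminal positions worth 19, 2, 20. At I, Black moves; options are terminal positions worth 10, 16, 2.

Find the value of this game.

2

C (Black): min(6, 14, 20) = 6
B (White): max(6, 20) = 20
E (Black): min(19, 8, 10) = 8
F (Black): min(16, 14, 8) = 8
D (White): max(8, 8) = 8
H (Black): min(19, 2, 20) = 2
I (Black): min(10, 16, 2) = 2
G (White): max(2, 2) = 2
Root (Black): min(20, 8, 2) = 2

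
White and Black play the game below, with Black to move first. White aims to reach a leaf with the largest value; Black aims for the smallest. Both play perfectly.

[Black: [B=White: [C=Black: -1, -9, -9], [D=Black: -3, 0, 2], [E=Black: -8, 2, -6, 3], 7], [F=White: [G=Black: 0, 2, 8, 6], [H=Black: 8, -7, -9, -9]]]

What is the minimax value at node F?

0

G: min(0, 2, 8, 6) = 0
H: min(8, -7, -9, -9) = -9
F: max(0, -9) = 0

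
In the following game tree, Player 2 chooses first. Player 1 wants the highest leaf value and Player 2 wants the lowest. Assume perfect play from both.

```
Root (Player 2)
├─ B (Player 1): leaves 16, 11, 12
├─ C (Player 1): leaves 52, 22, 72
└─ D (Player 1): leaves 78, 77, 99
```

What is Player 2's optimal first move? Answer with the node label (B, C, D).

B (Player 1): max(16, 11, 12) = 16
C (Player 1): max(52, 22, 72) = 72
D (Player 1): max(78, 77, 99) = 99
Root (Player 2): min(16, 72, 99) = 16
Player 2 picks the child with the lowest value: B (value 16).

B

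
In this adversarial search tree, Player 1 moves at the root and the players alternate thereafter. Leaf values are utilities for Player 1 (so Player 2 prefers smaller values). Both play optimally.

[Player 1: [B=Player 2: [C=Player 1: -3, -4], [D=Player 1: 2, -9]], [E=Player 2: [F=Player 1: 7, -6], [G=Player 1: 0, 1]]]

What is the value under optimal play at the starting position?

C (Player 1): max(-3, -4) = -3
D (Player 1): max(2, -9) = 2
B (Player 2): min(-3, 2) = -3
F (Player 1): max(7, -6) = 7
G (Player 1): max(0, 1) = 1
E (Player 2): min(7, 1) = 1
Root (Player 1): max(-3, 1) = 1

1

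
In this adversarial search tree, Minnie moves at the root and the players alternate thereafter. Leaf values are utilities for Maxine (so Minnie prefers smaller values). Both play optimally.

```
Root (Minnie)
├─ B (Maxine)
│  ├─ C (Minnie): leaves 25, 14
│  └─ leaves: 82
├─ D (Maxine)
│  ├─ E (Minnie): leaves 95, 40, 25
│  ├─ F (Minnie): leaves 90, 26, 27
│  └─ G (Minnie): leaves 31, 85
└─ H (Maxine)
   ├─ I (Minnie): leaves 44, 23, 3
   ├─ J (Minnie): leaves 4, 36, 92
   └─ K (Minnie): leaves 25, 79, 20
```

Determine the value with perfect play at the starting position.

20

C (Minnie): min(25, 14) = 14
B (Maxine): max(14, 82) = 82
E (Minnie): min(95, 40, 25) = 25
F (Minnie): min(90, 26, 27) = 26
G (Minnie): min(31, 85) = 31
D (Maxine): max(25, 26, 31) = 31
I (Minnie): min(44, 23, 3) = 3
J (Minnie): min(4, 36, 92) = 4
K (Minnie): min(25, 79, 20) = 20
H (Maxine): max(3, 4, 20) = 20
Root (Minnie): min(82, 31, 20) = 20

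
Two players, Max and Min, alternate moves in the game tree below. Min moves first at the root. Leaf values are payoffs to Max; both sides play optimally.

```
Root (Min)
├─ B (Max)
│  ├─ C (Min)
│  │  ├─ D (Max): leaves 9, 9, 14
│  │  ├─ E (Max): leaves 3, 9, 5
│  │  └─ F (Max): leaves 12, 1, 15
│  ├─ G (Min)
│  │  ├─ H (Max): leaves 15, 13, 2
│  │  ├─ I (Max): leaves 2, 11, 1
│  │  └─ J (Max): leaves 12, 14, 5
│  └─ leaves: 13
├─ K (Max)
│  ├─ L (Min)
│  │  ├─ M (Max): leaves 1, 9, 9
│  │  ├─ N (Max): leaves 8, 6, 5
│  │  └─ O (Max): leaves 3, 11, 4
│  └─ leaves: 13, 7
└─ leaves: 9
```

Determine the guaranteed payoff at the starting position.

D (Max): max(9, 9, 14) = 14
E (Max): max(3, 9, 5) = 9
F (Max): max(12, 1, 15) = 15
C (Min): min(14, 9, 15) = 9
H (Max): max(15, 13, 2) = 15
I (Max): max(2, 11, 1) = 11
J (Max): max(12, 14, 5) = 14
G (Min): min(15, 11, 14) = 11
B (Max): max(9, 11, 13) = 13
M (Max): max(1, 9, 9) = 9
N (Max): max(8, 6, 5) = 8
O (Max): max(3, 11, 4) = 11
L (Min): min(9, 8, 11) = 8
K (Max): max(8, 13, 7) = 13
Root (Min): min(13, 13, 9) = 9

9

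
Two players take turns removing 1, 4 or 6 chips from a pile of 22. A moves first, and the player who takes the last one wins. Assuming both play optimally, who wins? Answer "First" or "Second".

Mark each pile size as W (mover wins) or L (mover loses):
i:   0  1  2  3  4  5  6  7  8  9 10 11 12 13 14 15 16 17 18 19 20 21 22
     L  W  L  W  W  L  W  L  W  W  L  W  L  W  W  L  W  L  W  W  L  W  L
Position 22 is L, so the second player wins.

Second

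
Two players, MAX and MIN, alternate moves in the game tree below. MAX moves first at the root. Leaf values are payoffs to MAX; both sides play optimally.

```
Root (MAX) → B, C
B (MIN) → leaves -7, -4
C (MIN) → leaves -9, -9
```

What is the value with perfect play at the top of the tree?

-7

B (MIN): min(-7, -4) = -7
C (MIN): min(-9, -9) = -9
Root (MAX): max(-7, -9) = -7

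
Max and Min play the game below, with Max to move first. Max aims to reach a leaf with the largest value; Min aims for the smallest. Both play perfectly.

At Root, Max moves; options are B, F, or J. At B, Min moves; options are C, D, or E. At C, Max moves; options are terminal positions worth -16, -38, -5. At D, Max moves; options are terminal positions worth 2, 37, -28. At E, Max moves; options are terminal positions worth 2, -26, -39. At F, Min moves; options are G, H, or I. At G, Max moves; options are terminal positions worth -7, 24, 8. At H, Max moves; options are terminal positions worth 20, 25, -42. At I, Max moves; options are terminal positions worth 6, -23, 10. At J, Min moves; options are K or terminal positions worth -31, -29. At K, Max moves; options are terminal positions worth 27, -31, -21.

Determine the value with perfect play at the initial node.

C (Max): max(-16, -38, -5) = -5
D (Max): max(2, 37, -28) = 37
E (Max): max(2, -26, -39) = 2
B (Min): min(-5, 37, 2) = -5
G (Max): max(-7, 24, 8) = 24
H (Max): max(20, 25, -42) = 25
I (Max): max(6, -23, 10) = 10
F (Min): min(24, 25, 10) = 10
K (Max): max(27, -31, -21) = 27
J (Min): min(27, -31, -29) = -31
Root (Max): max(-5, 10, -31) = 10

10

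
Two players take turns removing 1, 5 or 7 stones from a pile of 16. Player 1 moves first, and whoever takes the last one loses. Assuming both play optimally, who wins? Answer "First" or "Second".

Positions where the player to move wins (W) vs loses (L):
i:   0  1  2  3  4  5  6  7  8  9 10 11 12 13 14 15 16
     W  L  W  L  W  L  W  L  W  L  W  L  W  L  W  L  W
Position 16 is W, so the first player wins.

First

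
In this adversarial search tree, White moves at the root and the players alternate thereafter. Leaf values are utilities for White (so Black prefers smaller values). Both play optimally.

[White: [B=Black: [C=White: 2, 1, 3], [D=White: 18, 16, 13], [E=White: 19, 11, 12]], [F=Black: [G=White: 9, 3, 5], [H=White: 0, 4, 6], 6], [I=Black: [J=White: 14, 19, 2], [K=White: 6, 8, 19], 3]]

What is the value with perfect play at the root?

6

C (White): max(2, 1, 3) = 3
D (White): max(18, 16, 13) = 18
E (White): max(19, 11, 12) = 19
B (Black): min(3, 18, 19) = 3
G (White): max(9, 3, 5) = 9
H (White): max(0, 4, 6) = 6
F (Black): min(9, 6, 6) = 6
J (White): max(14, 19, 2) = 19
K (White): max(6, 8, 19) = 19
I (Black): min(19, 19, 3) = 3
Root (White): max(3, 6, 3) = 6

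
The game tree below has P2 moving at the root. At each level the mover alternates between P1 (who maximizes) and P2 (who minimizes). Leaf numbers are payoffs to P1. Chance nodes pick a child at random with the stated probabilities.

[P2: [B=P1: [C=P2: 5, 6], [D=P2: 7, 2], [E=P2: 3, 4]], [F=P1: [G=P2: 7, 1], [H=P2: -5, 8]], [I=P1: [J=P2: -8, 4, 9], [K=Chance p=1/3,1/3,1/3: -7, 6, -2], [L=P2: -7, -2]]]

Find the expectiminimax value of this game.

C (P2): min(5, 6) = 5
D (P2): min(7, 2) = 2
E (P2): min(3, 4) = 3
B (P1): max(5, 2, 3) = 5
G (P2): min(7, 1) = 1
H (P2): min(-5, 8) = -5
F (P1): max(1, -5) = 1
J (P2): min(-8, 4, 9) = -8
K (Chance): 1/3·-7 + 1/3·6 + 1/3·-2 = -1
L (P2): min(-7, -2) = -7
I (P1): max(-8, -1, -7) = -1
Root (P2): min(5, 1, -1) = -1

-1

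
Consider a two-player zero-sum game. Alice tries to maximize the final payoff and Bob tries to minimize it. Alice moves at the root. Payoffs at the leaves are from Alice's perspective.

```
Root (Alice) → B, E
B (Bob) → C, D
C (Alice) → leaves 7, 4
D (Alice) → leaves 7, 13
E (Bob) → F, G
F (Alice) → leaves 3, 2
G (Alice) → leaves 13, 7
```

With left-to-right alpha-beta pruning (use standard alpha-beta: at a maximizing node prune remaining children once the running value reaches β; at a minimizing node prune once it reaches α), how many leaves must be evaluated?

C [α=-∞,β=+∞]: v=7
D [α=-∞,β=7]: v=7 after child 1 ≥ β → β-cutoff, skip 1
B [α=-∞,β=+∞]: v=7
F [α=7,β=+∞]: v=3
E [α=7,β=+∞]: v=3 after child 1 ≤ α → α-cutoff, skip 1
Root [α=-∞,β=+∞]: v=7
Leaves evaluated: 5 of 8.

5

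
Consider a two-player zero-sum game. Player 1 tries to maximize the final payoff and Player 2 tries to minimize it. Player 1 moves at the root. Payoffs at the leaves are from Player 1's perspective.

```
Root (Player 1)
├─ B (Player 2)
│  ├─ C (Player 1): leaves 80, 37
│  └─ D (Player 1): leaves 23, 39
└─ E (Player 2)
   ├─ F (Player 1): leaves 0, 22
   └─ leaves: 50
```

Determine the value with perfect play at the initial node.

C (Player 1): max(80, 37) = 80
D (Player 1): max(23, 39) = 39
B (Player 2): min(80, 39) = 39
F (Player 1): max(0, 22) = 22
E (Player 2): min(22, 50) = 22
Root (Player 1): max(39, 22) = 39

39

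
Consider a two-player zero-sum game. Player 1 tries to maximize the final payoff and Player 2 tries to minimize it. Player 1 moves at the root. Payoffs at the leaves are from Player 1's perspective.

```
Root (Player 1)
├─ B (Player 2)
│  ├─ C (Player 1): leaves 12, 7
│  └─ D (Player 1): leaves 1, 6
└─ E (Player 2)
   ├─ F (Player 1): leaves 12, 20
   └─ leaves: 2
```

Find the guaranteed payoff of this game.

6

C (Player 1): max(12, 7) = 12
D (Player 1): max(1, 6) = 6
B (Player 2): min(12, 6) = 6
F (Player 1): max(12, 20) = 20
E (Player 2): min(20, 2) = 2
Root (Player 1): max(6, 2) = 6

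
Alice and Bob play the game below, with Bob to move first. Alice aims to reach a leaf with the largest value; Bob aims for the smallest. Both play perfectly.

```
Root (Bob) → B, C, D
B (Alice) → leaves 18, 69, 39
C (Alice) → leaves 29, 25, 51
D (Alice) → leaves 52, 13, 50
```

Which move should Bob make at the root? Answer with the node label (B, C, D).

C

B (Alice): max(18, 69, 39) = 69
C (Alice): max(29, 25, 51) = 51
D (Alice): max(52, 13, 50) = 52
Root (Bob): min(69, 51, 52) = 51
Bob picks the child with the lowest value: C (value 51).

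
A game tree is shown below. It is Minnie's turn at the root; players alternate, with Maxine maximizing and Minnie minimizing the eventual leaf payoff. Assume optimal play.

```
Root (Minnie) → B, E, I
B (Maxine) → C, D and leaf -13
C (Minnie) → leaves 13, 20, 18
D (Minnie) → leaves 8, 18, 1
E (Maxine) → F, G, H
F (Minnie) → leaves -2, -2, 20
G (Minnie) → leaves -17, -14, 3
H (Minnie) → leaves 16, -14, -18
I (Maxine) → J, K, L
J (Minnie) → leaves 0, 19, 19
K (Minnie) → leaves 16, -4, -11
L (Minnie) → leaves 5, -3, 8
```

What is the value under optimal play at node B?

C: min(13, 20, 18) = 13
D: min(8, 18, 1) = 1
B: max(13, 1, -13) = 13

13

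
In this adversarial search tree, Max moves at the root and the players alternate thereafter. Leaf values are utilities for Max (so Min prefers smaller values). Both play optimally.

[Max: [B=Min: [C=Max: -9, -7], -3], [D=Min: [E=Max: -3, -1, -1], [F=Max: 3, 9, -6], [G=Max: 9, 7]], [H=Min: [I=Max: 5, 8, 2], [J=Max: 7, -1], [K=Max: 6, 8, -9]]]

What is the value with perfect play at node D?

-1

E: max(-3, -1, -1) = -1
F: max(3, 9, -6) = 9
G: max(9, 7) = 9
D: min(-1, 9, 9) = -1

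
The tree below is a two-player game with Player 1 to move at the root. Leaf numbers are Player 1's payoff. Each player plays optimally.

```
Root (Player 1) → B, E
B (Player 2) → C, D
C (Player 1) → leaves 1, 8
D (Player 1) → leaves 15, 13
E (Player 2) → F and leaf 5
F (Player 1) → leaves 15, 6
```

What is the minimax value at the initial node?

C (Player 1): max(1, 8) = 8
D (Player 1): max(15, 13) = 15
B (Player 2): min(8, 15) = 8
F (Player 1): max(15, 6) = 15
E (Player 2): min(15, 5) = 5
Root (Player 1): max(8, 5) = 8

8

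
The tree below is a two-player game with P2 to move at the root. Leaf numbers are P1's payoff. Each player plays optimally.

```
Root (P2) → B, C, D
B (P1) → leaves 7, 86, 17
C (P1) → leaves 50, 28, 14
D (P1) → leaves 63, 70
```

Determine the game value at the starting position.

50

B (P1): max(7, 86, 17) = 86
C (P1): max(50, 28, 14) = 50
D (P1): max(63, 70) = 70
Root (P2): min(86, 50, 70) = 50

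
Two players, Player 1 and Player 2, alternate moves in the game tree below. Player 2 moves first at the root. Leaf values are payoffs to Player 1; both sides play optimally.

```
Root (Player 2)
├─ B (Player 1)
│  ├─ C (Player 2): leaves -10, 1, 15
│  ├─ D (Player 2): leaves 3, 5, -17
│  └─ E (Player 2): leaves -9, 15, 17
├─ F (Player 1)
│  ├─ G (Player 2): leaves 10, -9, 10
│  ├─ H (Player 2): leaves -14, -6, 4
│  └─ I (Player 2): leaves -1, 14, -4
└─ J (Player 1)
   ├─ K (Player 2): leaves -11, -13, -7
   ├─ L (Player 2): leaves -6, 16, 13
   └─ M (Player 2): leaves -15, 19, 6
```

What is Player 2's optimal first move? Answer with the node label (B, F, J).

B

C (Player 2): min(-10, 1, 15) = -10
D (Player 2): min(3, 5, -17) = -17
E (Player 2): min(-9, 15, 17) = -9
B (Player 1): max(-10, -17, -9) = -9
G (Player 2): min(10, -9, 10) = -9
H (Player 2): min(-14, -6, 4) = -14
I (Player 2): min(-1, 14, -4) = -4
F (Player 1): max(-9, -14, -4) = -4
K (Player 2): min(-11, -13, -7) = -13
L (Player 2): min(-6, 16, 13) = -6
M (Player 2): min(-15, 19, 6) = -15
J (Player 1): max(-13, -6, -15) = -6
Root (Player 2): min(-9, -4, -6) = -9
Player 2 picks the child with the lowest value: B (value -9).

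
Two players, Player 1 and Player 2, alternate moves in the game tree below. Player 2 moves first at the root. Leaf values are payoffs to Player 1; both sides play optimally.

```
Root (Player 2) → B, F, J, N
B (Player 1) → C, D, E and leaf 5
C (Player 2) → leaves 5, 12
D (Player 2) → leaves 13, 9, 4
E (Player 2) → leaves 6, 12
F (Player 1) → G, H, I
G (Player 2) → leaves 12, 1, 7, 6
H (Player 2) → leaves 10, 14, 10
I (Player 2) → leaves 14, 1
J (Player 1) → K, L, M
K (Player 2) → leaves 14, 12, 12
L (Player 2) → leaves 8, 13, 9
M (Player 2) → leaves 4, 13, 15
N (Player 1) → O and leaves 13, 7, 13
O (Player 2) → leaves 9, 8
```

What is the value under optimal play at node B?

C: min(5, 12) = 5
D: min(13, 9, 4) = 4
E: min(6, 12) = 6
B: max(5, 4, 6, 5) = 6

6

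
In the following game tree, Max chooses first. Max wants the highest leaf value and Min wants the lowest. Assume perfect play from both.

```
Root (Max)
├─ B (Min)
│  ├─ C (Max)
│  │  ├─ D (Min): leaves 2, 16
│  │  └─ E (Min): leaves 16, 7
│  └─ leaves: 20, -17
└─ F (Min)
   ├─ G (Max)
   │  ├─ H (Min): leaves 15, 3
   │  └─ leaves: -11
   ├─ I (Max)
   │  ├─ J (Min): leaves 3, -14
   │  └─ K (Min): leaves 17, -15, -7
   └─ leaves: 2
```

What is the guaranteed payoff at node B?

-17

D: min(2, 16) = 2
E: min(16, 7) = 7
C: max(2, 7) = 7
B: min(7, 20, -17) = -17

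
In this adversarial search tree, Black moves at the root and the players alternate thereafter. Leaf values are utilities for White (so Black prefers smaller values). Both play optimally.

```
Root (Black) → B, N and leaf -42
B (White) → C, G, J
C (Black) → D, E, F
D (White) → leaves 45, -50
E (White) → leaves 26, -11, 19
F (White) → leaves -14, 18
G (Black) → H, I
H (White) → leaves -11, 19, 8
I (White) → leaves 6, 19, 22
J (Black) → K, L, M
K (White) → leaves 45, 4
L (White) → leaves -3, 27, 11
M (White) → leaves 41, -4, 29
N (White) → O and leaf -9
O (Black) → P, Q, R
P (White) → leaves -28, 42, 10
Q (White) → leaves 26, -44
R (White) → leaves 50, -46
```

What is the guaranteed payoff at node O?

P: max(-28, 42, 10) = 42
Q: max(26, -44) = 26
R: max(50, -46) = 50
O: min(42, 26, 50) = 26

26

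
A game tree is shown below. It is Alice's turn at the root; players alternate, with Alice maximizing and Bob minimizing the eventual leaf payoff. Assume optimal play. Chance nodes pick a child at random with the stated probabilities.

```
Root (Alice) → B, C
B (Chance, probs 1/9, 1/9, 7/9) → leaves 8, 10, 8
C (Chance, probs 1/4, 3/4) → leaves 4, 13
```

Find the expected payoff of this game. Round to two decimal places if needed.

10.75

B (Chance): 1/9·8 + 1/9·10 + 7/9·8 = 8.22
C (Chance): 1/4·4 + 3/4·13 = 10.75
Root (Alice): max(8.22, 10.75) = 10.75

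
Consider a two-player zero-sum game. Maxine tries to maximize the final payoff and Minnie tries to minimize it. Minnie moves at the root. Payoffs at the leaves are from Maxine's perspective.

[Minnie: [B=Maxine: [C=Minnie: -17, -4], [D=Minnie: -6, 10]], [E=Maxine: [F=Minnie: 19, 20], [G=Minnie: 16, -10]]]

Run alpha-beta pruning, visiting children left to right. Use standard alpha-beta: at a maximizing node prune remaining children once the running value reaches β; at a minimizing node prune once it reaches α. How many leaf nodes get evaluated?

6

C [α=-∞,β=+∞]: v=-17
D [α=-17,β=+∞]: v=-6
B [α=-∞,β=+∞]: v=-6
F [α=-∞,β=-6]: v=19
E [α=-∞,β=-6]: v=19 after child 1 ≥ β → β-cutoff, skip 1
Root [α=-∞,β=+∞]: v=-6
Leaves evaluated: 6 of 8.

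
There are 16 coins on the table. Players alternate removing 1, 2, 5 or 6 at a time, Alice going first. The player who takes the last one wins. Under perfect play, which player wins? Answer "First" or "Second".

i:   0  1  2  3  4  5  6  7  8  9 10 11 12 13 14 15 16
     L  W  W  L  W  W  W  L  W  W  L  W  W  W  L  W  W
Position 16 is W, so the first player wins.

First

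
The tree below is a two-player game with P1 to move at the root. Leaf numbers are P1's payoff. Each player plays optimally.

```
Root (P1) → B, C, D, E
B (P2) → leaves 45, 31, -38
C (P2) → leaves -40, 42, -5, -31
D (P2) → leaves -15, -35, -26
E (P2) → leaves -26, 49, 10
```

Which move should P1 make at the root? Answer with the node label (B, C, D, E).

B (P2): min(45, 31, -38) = -38
C (P2): min(-40, 42, -5, -31) = -40
D (P2): min(-15, -35, -26) = -35
E (P2): min(-26, 49, 10) = -26
Root (P1): max(-38, -40, -35, -26) = -26
P1 picks the child with the highest value: E (value -26).

E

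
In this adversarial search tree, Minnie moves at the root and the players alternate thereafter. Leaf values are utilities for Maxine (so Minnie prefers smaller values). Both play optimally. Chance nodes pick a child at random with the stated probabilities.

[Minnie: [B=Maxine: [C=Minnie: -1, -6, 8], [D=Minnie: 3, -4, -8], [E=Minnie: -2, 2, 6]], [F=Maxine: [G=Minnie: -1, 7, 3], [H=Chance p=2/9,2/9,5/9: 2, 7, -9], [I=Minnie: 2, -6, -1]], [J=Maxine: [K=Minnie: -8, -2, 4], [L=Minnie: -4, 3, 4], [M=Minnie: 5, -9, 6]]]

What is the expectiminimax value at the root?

-4

C (Minnie): min(-1, -6, 8) = -6
D (Minnie): min(3, -4, -8) = -8
E (Minnie): min(-2, 2, 6) = -2
B (Maxine): max(-6, -8, -2) = -2
G (Minnie): min(-1, 7, 3) = -1
H (Chance): 2/9·2 + 2/9·7 + 5/9·-9 = -3
I (Minnie): min(2, -6, -1) = -6
F (Maxine): max(-1, -3, -6) = -1
K (Minnie): min(-8, -2, 4) = -8
L (Minnie): min(-4, 3, 4) = -4
M (Minnie): min(5, -9, 6) = -9
J (Maxine): max(-8, -4, -9) = -4
Root (Minnie): min(-2, -1, -4) = -4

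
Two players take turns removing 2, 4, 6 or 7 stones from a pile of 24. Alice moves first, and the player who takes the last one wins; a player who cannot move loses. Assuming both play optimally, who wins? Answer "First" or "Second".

Positions where the player to move wins (W) vs loses (L):
i:   0  1  2  3  4  5  6  7  8  9 10 11 12 13 14 15 16 17 18 19 20 21 22 23 24
     L  L  W  W  W  W  W  W  W  L  L  W  W  W  W  W  W  W  L  L  W  W  W  W  W
Position 24 is W, so the first player wins.

First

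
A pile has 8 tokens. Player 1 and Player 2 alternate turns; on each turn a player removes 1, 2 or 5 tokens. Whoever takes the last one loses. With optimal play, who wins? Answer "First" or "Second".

i:   0  1  2  3  4  5  6  7  8
     W  L  W  W  L  W  W  L  W
Position 8 is W, so the first player wins.

First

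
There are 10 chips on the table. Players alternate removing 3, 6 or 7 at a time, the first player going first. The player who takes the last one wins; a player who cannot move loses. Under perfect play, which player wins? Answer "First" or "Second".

Second

Positions where the player to move wins (W) vs loses (L):
i:   0  1  2  3  4  5  6  7  8  9 10
     L  L  L  W  W  W  W  W  W  W  L
Position 10 is L, so the second player wins.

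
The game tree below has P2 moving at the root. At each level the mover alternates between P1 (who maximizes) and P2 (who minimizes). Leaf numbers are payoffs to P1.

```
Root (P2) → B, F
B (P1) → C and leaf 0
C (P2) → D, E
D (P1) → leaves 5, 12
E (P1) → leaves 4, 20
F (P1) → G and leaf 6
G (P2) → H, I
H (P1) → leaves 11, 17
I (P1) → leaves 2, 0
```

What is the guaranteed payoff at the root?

6

D (P1): max(5, 12) = 12
E (P1): max(4, 20) = 20
C (P2): min(12, 20) = 12
B (P1): max(12, 0) = 12
H (P1): max(11, 17) = 17
I (P1): max(2, 0) = 2
G (P2): min(17, 2) = 2
F (P1): max(2, 6) = 6
Root (P2): min(12, 6) = 6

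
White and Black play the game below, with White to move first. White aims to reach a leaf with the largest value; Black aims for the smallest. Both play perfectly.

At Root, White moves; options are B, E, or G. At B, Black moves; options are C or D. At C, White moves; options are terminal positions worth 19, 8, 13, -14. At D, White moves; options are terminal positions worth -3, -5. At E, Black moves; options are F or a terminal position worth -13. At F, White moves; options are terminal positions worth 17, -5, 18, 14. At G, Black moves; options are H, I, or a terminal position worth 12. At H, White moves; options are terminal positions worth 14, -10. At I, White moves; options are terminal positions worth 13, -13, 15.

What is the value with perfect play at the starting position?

C (White): max(19, 8, 13, -14) = 19
D (White): max(-3, -5) = -3
B (Black): min(19, -3) = -3
F (White): max(17, -5, 18, 14) = 18
E (Black): min(18, -13) = -13
H (White): max(14, -10) = 14
I (White): max(13, -13, 15) = 15
G (Black): min(14, 15, 12) = 12
Root (White): max(-3, -13, 12) = 12

12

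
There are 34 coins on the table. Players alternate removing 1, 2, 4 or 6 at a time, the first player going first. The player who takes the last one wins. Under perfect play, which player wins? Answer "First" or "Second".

First

W/L table (W = player to move can force a win):
i:   0  1  2  3  4  5  6  7  8  9 10 11 12 13 14 15 16 17 18 19 20 21 22 23 24 25 26 27 28 29 30 31 32 33 34
     L  W  W  L  W  W  W  W  L  W  W  L  W  W  W  W  L  W  W  L  W  W  W  W  L  W  W  L  W  W  W  W  L  W  W
Position 34 is W, so the first player wins.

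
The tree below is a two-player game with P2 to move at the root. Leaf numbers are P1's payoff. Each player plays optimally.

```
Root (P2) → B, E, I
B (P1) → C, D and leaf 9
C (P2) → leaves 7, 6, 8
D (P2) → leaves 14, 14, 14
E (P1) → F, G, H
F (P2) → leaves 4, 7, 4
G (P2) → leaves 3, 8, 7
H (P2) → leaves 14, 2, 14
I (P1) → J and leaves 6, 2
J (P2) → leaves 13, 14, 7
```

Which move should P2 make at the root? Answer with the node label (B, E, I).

E

C (P2): min(7, 6, 8) = 6
D (P2): min(14, 14, 14) = 14
B (P1): max(6, 14, 9) = 14
F (P2): min(4, 7, 4) = 4
G (P2): min(3, 8, 7) = 3
H (P2): min(14, 2, 14) = 2
E (P1): max(4, 3, 2) = 4
J (P2): min(13, 14, 7) = 7
I (P1): max(7, 6, 2) = 7
Root (P2): min(14, 4, 7) = 4
P2 picks the child with the lowest value: E (value 4).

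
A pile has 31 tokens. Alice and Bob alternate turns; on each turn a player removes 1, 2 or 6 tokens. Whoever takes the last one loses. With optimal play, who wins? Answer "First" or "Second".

W/L table (W = player to move can force a win):
i:   0  1  2  3  4  5  6  7  8  9 10 11 12 13 14 15 16 17 18 19 20 21 22 23 24 25 26 27 28 29 30 31
     W  L  W  W  L  W  W  W  L  W  W  L  W  W  W  L  W  W  L  W  W  W  L  W  W  L  W  W  W  L  W  W
Position 31 is W, so the first player wins.

First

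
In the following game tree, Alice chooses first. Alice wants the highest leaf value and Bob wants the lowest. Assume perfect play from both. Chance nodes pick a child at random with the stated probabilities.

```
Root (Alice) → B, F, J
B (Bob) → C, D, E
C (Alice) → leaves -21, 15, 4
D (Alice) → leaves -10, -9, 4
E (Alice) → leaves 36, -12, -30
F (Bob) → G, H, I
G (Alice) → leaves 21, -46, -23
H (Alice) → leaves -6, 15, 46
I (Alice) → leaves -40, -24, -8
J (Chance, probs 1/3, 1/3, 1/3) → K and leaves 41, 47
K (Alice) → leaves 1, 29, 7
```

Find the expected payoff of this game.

39

C (Alice): max(-21, 15, 4) = 15
D (Alice): max(-10, -9, 4) = 4
E (Alice): max(36, -12, -30) = 36
B (Bob): min(15, 4, 36) = 4
G (Alice): max(21, -46, -23) = 21
H (Alice): max(-6, 15, 46) = 46
I (Alice): max(-40, -24, -8) = -8
F (Bob): min(21, 46, -8) = -8
K (Alice): max(1, 29, 7) = 29
J (Chance): 1/3·29 + 1/3·41 + 1/3·47 = 39
Root (Alice): max(4, -8, 39) = 39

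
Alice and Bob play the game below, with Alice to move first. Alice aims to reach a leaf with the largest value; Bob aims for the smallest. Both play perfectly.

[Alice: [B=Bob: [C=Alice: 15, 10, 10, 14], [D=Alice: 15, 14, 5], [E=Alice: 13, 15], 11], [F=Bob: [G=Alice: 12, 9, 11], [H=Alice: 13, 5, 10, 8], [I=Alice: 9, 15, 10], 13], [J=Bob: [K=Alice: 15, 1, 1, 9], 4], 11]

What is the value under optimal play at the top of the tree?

C (Alice): max(15, 10, 10, 14) = 15
D (Alice): max(15, 14, 5) = 15
E (Alice): max(13, 15) = 15
B (Bob): min(15, 15, 15, 11) = 11
G (Alice): max(12, 9, 11) = 12
H (Alice): max(13, 5, 10, 8) = 13
I (Alice): max(9, 15, 10) = 15
F (Bob): min(12, 13, 15, 13) = 12
K (Alice): max(15, 1, 1, 9) = 15
J (Bob): min(15, 4) = 4
Root (Alice): max(11, 12, 4, 11) = 12

12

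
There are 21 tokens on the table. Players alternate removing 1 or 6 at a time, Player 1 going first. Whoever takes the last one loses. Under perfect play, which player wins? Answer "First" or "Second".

Positions where the player to move wins (W) vs loses (L):
i:   0  1  2  3  4  5  6  7  8  9 10 11 12 13 14 15 16 17 18 19 20 21
     W  L  W  L  W  L  W  W  L  W  L  W  L  W  W  L  W  L  W  L  W  W
Position 21 is W, so the first player wins.

First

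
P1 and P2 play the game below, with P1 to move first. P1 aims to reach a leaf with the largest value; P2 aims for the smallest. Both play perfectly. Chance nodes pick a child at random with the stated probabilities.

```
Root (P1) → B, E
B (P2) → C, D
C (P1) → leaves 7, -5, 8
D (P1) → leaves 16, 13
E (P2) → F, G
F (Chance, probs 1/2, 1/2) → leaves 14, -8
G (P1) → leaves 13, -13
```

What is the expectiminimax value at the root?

8

C (P1): max(7, -5, 8) = 8
D (P1): max(16, 13) = 16
B (P2): min(8, 16) = 8
F (Chance): 1/2·14 + 1/2·-8 = 3
G (P1): max(13, -13) = 13
E (P2): min(3, 13) = 3
Root (P1): max(8, 3) = 8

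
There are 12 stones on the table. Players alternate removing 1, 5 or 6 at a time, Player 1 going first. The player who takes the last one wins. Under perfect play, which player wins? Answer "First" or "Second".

Compute winning (W) and losing (L) positions by backward induction:
i:   0  1  2  3  4  5  6  7  8  9 10 11 12
     L  W  L  W  L  W  W  W  W  W  W  L  W
Position 12 is W, so the first player wins.

First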